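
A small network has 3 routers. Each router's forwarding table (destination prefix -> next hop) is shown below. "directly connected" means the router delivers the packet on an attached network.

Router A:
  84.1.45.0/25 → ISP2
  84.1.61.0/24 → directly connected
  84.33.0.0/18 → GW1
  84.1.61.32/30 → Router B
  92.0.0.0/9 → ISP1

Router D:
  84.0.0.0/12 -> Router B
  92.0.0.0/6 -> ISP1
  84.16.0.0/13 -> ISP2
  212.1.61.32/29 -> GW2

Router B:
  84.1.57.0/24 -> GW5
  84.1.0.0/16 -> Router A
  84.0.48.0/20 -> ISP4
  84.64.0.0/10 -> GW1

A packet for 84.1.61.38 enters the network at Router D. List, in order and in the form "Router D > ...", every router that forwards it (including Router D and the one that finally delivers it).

At Router D: longest match for 84.1.61.38 is 84.0.0.0/12 -> Router B
At Router B: longest match for 84.1.61.38 is 84.1.0.0/16 -> Router A
At Router A: longest match for 84.1.61.38 is 84.1.61.0/24 -> directly connected

Router D > Router B > Router A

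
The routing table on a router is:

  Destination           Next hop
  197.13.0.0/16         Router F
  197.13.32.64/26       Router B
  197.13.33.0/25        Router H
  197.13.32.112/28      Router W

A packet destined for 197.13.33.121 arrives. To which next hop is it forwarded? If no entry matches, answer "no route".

Routes whose prefix contains 197.13.33.121:
  197.13.0.0/16 (197.13.0.0 - 197.13.255.255) -> Router F
  197.13.33.0/25 (197.13.33.0 - 197.13.33.127) -> Router H
More-specific entries that do NOT match:
  197.13.32.112/28 (197.13.32.112 - 197.13.32.127) does not contain 197.13.33.121
  197.13.32.64/26 (197.13.32.64 - 197.13.32.127) does not contain 197.13.33.121
Longest matching prefix is /25 -> next hop Router H.

Router H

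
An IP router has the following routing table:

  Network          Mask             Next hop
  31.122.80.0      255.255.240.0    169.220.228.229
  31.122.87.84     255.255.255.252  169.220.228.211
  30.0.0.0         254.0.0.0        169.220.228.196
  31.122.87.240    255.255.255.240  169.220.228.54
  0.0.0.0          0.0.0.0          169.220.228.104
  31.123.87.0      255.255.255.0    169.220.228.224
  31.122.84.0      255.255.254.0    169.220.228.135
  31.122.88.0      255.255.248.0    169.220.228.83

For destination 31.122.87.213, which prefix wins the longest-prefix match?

Entries matching 31.122.87.213:
  0.0.0.0/0 (default, matches everything)
  30.0.0.0/7 (30.0.0.0 - 31.255.255.255)
  31.122.80.0/20 (31.122.80.0 - 31.122.95.255)
Most specific is 31.122.80.0/20.

31.122.80.0/20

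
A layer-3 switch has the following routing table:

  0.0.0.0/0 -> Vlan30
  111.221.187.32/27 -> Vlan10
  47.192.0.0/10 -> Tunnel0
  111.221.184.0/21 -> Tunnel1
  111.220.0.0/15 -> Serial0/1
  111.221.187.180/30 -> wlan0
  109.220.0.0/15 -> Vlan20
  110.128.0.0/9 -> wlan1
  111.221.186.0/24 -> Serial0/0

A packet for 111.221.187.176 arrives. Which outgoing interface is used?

Routes whose prefix contains 111.221.187.176:
  0.0.0.0/0 (default, matches everything) -> Vlan30
  111.220.0.0/15 (111.220.0.0 - 111.221.255.255) -> Serial0/1
  111.221.184.0/21 (111.221.184.0 - 111.221.191.255) -> Tunnel1
More-specific entries that do NOT match:
  111.221.187.180/30 (111.221.187.180 - 111.221.187.183) does not contain 111.221.187.176
  111.221.187.32/27 (111.221.187.32 - 111.221.187.63) does not contain 111.221.187.176
  111.221.186.0/24 (111.221.186.0 - 111.221.186.255) does not contain 111.221.187.176
Longest matching prefix is /21 -> interface Tunnel1.

Tunnel1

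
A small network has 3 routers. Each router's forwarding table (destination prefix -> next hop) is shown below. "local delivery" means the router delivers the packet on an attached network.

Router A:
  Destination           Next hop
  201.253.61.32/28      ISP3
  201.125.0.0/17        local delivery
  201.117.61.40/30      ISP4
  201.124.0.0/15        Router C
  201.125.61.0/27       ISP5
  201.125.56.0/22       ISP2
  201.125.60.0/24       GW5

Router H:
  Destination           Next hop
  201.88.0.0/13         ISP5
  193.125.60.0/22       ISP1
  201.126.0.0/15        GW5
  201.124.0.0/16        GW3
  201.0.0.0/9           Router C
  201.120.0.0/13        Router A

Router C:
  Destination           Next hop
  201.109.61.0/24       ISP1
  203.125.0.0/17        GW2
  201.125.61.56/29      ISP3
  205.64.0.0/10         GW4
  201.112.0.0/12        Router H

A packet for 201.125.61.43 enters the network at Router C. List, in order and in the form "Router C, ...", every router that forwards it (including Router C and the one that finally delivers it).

At Router C: longest match for 201.125.61.43 is 201.112.0.0/12 -> Router H
At Router H: longest match for 201.125.61.43 is 201.120.0.0/13 -> Router A
At Router A: longest match for 201.125.61.43 is 201.125.0.0/17 -> local delivery

Router C, Router H, Router A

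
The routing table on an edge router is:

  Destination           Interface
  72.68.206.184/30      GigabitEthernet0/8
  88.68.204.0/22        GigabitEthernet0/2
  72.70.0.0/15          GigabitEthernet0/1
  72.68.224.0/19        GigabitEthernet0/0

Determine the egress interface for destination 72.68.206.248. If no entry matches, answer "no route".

no route

No entry's prefix contains 72.68.206.248; there is no default route.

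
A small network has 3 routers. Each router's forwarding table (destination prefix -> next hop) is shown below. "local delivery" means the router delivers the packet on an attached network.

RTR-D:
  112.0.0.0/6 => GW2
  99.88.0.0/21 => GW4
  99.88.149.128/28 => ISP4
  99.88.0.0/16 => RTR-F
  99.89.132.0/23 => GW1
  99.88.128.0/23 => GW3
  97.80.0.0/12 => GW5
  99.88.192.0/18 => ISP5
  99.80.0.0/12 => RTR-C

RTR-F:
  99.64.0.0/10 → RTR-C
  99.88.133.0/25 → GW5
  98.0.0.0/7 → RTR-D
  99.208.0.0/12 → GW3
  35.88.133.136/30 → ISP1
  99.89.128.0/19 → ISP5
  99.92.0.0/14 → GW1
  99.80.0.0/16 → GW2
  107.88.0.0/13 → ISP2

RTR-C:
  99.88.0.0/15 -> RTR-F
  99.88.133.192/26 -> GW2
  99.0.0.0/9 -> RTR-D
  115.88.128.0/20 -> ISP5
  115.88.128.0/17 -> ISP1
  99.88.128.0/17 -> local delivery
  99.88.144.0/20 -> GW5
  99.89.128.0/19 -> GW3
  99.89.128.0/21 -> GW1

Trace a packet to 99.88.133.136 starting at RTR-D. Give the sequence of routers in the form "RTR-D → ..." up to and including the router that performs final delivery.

RTR-D → RTR-F → RTR-C

At RTR-D: longest match for 99.88.133.136 is 99.88.0.0/16 -> RTR-F
At RTR-F: longest match for 99.88.133.136 is 99.64.0.0/10 -> RTR-C
At RTR-C: longest match for 99.88.133.136 is 99.88.128.0/17 -> local delivery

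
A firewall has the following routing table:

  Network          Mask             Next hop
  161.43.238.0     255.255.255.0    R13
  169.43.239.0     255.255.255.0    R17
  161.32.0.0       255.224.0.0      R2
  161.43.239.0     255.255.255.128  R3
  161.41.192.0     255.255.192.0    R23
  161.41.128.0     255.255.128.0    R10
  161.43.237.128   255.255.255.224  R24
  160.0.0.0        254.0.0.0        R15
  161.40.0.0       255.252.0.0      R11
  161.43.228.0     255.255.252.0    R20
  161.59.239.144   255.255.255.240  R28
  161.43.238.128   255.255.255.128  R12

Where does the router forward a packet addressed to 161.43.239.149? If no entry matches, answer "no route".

R11

Routes whose prefix contains 161.43.239.149:
  160.0.0.0/7 (160.0.0.0 - 161.255.255.255) -> R15
  161.32.0.0/11 (161.32.0.0 - 161.63.255.255) -> R2
  161.40.0.0/14 (161.40.0.0 - 161.43.255.255) -> R11
More-specific entries that do NOT match:
  161.59.239.144/28 (161.59.239.144 - 161.59.239.159) does not contain 161.43.239.149
  161.43.237.128/27 (161.43.237.128 - 161.43.237.159) does not contain 161.43.239.149
  161.43.239.0/25 (161.43.239.0 - 161.43.239.127) does not contain 161.43.239.149
  161.43.238.128/25 (161.43.238.128 - 161.43.238.255) does not contain 161.43.239.149
  161.43.238.0/24 (161.43.238.0 - 161.43.238.255) does not contain 161.43.239.149
  169.43.239.0/24 (169.43.239.0 - 169.43.239.255) does not contain 161.43.239.149
  161.43.228.0/22 (161.43.228.0 - 161.43.231.255) does not contain 161.43.239.149
  161.41.192.0/18 (161.41.192.0 - 161.41.255.255) does not contain 161.43.239.149
  161.41.128.0/17 (161.41.128.0 - 161.41.255.255) does not contain 161.43.239.149
Longest matching prefix is /14 -> next hop R11.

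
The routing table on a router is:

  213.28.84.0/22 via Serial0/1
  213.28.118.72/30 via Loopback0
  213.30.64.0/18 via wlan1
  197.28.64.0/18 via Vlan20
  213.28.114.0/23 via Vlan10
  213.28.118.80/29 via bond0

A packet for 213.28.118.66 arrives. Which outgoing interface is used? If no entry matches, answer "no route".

no route

No entry's prefix contains 213.28.118.66; there is no default route.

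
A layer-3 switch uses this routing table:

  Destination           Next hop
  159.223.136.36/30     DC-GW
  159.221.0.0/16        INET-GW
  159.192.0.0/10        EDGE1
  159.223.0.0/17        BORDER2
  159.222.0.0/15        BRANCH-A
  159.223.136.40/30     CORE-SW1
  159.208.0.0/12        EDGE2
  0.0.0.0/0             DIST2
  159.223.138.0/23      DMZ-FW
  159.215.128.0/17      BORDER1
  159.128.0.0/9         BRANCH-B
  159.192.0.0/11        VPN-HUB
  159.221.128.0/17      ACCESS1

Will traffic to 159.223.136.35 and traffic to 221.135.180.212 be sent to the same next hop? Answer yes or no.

no

159.223.136.35: longest match 159.222.0.0/15 -> BRANCH-A
221.135.180.212: longest match 0.0.0.0/0 -> DIST2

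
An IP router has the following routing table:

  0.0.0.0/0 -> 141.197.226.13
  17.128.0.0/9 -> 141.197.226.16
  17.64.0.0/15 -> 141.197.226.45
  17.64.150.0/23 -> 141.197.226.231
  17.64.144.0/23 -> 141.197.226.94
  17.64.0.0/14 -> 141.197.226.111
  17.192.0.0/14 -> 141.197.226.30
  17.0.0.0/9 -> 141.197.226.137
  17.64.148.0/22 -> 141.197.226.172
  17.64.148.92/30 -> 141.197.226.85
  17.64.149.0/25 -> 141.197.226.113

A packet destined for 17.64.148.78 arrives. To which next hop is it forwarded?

141.197.226.172

Routes whose prefix contains 17.64.148.78:
  0.0.0.0/0 (default, matches everything) -> 141.197.226.13
  17.0.0.0/9 (17.0.0.0 - 17.127.255.255) -> 141.197.226.137
  17.64.0.0/14 (17.64.0.0 - 17.67.255.255) -> 141.197.226.111
  17.64.0.0/15 (17.64.0.0 - 17.65.255.255) -> 141.197.226.45
  17.64.148.0/22 (17.64.148.0 - 17.64.151.255) -> 141.197.226.172
More-specific entries that do NOT match:
  17.64.148.92/30 (17.64.148.92 - 17.64.148.95) does not contain 17.64.148.78
  17.64.149.0/25 (17.64.149.0 - 17.64.149.127) does not contain 17.64.148.78
  17.64.150.0/23 (17.64.150.0 - 17.64.151.255) does not contain 17.64.148.78
  17.64.144.0/23 (17.64.144.0 - 17.64.145.255) does not contain 17.64.148.78
Longest matching prefix is /22 -> next hop 141.197.226.172.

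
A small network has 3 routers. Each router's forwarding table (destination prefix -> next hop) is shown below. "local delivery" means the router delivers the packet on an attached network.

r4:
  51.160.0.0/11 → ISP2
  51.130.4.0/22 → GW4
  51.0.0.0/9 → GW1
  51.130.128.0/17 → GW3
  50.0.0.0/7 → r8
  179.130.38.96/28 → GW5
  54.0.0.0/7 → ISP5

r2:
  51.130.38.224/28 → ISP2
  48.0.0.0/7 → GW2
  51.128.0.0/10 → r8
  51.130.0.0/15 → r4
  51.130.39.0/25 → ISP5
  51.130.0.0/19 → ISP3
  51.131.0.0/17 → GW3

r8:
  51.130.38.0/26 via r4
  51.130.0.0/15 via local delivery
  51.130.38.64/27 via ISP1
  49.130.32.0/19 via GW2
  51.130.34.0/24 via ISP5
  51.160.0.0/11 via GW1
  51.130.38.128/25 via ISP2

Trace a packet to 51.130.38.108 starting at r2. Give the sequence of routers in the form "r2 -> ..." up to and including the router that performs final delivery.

r2 -> r4 -> r8

At r2: longest match for 51.130.38.108 is 51.130.0.0/15 -> r4
At r4: longest match for 51.130.38.108 is 50.0.0.0/7 -> r8
At r8: longest match for 51.130.38.108 is 51.130.0.0/15 -> local delivery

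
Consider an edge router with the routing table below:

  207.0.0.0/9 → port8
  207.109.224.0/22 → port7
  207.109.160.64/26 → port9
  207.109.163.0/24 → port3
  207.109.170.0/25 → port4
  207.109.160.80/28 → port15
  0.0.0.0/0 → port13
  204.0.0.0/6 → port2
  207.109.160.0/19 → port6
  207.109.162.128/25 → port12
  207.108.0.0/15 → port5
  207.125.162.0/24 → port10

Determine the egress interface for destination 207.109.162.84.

port6

Routes whose prefix contains 207.109.162.84:
  0.0.0.0/0 (default, matches everything) -> port13
  204.0.0.0/6 (204.0.0.0 - 207.255.255.255) -> port2
  207.0.0.0/9 (207.0.0.0 - 207.127.255.255) -> port8
  207.108.0.0/15 (207.108.0.0 - 207.109.255.255) -> port5
  207.109.160.0/19 (207.109.160.0 - 207.109.191.255) -> port6
More-specific entries that do NOT match:
  207.109.160.80/28 (207.109.160.80 - 207.109.160.95) does not contain 207.109.162.84
  207.109.160.64/26 (207.109.160.64 - 207.109.160.127) does not contain 207.109.162.84
  207.109.170.0/25 (207.109.170.0 - 207.109.170.127) does not contain 207.109.162.84
  207.109.162.128/25 (207.109.162.128 - 207.109.162.255) does not contain 207.109.162.84
  207.109.163.0/24 (207.109.163.0 - 207.109.163.255) does not contain 207.109.162.84
  207.125.162.0/24 (207.125.162.0 - 207.125.162.255) does not contain 207.109.162.84
  207.109.224.0/22 (207.109.224.0 - 207.109.227.255) does not contain 207.109.162.84
Longest matching prefix is /19 -> interface port6.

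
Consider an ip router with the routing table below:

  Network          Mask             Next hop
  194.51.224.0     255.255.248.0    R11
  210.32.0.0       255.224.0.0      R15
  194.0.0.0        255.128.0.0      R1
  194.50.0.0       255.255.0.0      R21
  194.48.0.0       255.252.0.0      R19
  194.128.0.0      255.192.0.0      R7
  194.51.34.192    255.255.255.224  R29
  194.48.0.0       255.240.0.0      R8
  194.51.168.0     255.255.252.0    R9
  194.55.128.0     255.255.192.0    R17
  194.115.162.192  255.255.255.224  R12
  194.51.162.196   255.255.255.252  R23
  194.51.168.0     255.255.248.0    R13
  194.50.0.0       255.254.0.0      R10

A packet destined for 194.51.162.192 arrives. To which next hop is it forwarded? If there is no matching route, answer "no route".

R10

Routes whose prefix contains 194.51.162.192:
  194.0.0.0/9 (194.0.0.0 - 194.127.255.255) -> R1
  194.48.0.0/12 (194.48.0.0 - 194.63.255.255) -> R8
  194.48.0.0/14 (194.48.0.0 - 194.51.255.255) -> R19
  194.50.0.0/15 (194.50.0.0 - 194.51.255.255) -> R10
More-specific entries that do NOT match:
  194.51.162.196/30 (194.51.162.196 - 194.51.162.199) does not contain 194.51.162.192
  194.51.34.192/27 (194.51.34.192 - 194.51.34.223) does not contain 194.51.162.192
  194.115.162.192/27 (194.115.162.192 - 194.115.162.223) does not contain 194.51.162.192
  194.51.168.0/22 (194.51.168.0 - 194.51.171.255) does not contain 194.51.162.192
  194.51.224.0/21 (194.51.224.0 - 194.51.231.255) does not contain 194.51.162.192
  194.51.168.0/21 (194.51.168.0 - 194.51.175.255) does not contain 194.51.162.192
  194.55.128.0/18 (194.55.128.0 - 194.55.191.255) does not contain 194.51.162.192
  194.50.0.0/16 (194.50.0.0 - 194.50.255.255) does not contain 194.51.162.192
Longest matching prefix is /15 -> next hop R10.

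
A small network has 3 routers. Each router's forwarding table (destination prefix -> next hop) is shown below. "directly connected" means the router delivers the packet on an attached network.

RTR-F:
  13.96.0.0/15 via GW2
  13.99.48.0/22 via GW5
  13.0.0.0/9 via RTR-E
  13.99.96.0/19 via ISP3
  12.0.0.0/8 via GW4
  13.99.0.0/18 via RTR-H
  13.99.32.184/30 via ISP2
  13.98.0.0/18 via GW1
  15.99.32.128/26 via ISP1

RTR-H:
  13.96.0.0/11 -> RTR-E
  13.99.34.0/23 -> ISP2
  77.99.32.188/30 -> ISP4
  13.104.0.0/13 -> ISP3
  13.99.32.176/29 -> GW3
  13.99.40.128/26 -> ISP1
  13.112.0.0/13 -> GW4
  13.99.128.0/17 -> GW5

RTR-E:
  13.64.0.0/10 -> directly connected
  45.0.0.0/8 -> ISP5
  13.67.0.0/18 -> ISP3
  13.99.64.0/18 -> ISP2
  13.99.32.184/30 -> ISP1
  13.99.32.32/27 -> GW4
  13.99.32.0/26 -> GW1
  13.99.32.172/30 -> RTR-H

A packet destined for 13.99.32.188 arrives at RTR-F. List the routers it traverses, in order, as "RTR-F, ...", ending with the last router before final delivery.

At RTR-F: longest match for 13.99.32.188 is 13.99.0.0/18 -> RTR-H
At RTR-H: longest match for 13.99.32.188 is 13.96.0.0/11 -> RTR-E
At RTR-E: longest match for 13.99.32.188 is 13.64.0.0/10 -> directly connected

RTR-F, RTR-H, RTR-E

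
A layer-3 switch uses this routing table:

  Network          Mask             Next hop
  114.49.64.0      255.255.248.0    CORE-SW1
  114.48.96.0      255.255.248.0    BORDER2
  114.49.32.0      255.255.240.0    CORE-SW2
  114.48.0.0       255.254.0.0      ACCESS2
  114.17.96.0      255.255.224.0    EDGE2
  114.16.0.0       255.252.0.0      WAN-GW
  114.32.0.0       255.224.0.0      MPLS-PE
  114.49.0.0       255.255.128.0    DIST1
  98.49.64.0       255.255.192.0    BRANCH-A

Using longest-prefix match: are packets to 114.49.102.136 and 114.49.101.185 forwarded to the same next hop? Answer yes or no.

yes

114.49.102.136: longest match 114.49.0.0/17 -> DIST1
114.49.101.185: longest match 114.49.0.0/17 -> DIST1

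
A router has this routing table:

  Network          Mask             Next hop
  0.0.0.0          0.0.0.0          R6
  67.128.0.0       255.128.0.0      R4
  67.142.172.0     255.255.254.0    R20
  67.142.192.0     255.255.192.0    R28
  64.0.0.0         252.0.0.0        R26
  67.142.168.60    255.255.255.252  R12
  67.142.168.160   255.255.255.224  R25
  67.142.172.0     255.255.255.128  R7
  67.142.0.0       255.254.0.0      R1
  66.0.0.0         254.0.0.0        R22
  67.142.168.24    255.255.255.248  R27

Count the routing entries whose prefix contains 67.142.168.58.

5

Prefixes containing 67.142.168.58:
  0.0.0.0/0 (default, matches everything)
  64.0.0.0/6 (64.0.0.0 - 67.255.255.255)
  66.0.0.0/7 (66.0.0.0 - 67.255.255.255)
  67.128.0.0/9 (67.128.0.0 - 67.255.255.255)
  67.142.0.0/15 (67.142.0.0 - 67.143.255.255)
Total matching entries: 5.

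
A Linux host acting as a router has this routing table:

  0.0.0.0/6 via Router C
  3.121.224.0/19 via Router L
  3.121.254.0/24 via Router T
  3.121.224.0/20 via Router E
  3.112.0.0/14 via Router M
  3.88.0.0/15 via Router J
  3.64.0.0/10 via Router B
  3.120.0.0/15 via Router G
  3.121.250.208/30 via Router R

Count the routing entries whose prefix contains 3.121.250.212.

4

Prefixes containing 3.121.250.212:
  0.0.0.0/6 (0.0.0.0 - 3.255.255.255)
  3.64.0.0/10 (3.64.0.0 - 3.127.255.255)
  3.120.0.0/15 (3.120.0.0 - 3.121.255.255)
  3.121.224.0/19 (3.121.224.0 - 3.121.255.255)
Total matching entries: 4.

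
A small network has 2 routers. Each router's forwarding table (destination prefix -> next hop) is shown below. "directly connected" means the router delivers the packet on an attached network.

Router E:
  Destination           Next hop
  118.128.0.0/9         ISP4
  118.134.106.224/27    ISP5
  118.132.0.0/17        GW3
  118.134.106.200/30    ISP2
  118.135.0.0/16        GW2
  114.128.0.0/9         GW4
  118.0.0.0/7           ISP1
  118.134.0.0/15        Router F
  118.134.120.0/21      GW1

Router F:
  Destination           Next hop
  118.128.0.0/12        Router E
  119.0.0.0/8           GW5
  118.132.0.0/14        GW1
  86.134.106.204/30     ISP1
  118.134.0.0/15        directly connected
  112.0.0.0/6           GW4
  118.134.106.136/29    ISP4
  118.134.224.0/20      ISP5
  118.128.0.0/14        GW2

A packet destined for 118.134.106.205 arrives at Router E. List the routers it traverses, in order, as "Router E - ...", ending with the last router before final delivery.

At Router E: longest match for 118.134.106.205 is 118.134.0.0/15 -> Router F
At Router F: longest match for 118.134.106.205 is 118.134.0.0/15 -> directly connected

Router E - Router F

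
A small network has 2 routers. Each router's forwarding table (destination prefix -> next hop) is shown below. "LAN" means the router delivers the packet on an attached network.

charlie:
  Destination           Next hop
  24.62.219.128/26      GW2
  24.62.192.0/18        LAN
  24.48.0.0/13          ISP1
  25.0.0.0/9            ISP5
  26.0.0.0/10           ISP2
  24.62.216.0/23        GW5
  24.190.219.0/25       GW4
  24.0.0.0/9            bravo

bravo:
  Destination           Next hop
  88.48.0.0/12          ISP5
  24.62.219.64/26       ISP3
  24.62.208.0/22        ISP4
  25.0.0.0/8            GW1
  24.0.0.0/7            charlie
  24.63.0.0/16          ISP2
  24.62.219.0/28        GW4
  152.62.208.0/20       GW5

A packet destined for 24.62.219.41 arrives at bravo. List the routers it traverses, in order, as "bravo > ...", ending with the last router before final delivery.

bravo > charlie

At bravo: longest match for 24.62.219.41 is 24.0.0.0/7 -> charlie
At charlie: longest match for 24.62.219.41 is 24.62.192.0/18 -> LAN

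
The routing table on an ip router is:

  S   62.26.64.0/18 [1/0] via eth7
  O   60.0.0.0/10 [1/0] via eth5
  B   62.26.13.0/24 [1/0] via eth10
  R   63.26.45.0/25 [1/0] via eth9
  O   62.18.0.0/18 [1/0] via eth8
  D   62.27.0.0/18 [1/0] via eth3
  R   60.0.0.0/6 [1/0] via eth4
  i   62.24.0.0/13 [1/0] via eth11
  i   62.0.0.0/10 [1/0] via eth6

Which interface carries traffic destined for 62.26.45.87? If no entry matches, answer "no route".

eth11

Routes whose prefix contains 62.26.45.87:
  60.0.0.0/6 (60.0.0.0 - 63.255.255.255) -> eth4
  62.0.0.0/10 (62.0.0.0 - 62.63.255.255) -> eth6
  62.24.0.0/13 (62.24.0.0 - 62.31.255.255) -> eth11
More-specific entries that do NOT match:
  63.26.45.0/25 (63.26.45.0 - 63.26.45.127) does not contain 62.26.45.87
  62.26.13.0/24 (62.26.13.0 - 62.26.13.255) does not contain 62.26.45.87
  62.26.64.0/18 (62.26.64.0 - 62.26.127.255) does not contain 62.26.45.87
  62.18.0.0/18 (62.18.0.0 - 62.18.63.255) does not contain 62.26.45.87
  62.27.0.0/18 (62.27.0.0 - 62.27.63.255) does not contain 62.26.45.87
Longest matching prefix is /13 -> interface eth11.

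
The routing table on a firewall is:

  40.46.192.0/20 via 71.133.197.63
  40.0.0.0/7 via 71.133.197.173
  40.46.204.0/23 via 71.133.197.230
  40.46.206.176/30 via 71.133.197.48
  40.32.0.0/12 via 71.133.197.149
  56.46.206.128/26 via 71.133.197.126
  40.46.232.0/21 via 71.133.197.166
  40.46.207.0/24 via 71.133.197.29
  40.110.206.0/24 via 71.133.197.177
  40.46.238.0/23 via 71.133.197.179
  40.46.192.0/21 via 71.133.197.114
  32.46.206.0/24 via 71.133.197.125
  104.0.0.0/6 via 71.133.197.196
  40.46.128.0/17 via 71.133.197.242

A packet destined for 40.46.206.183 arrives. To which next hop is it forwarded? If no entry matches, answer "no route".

Routes whose prefix contains 40.46.206.183:
  40.0.0.0/7 (40.0.0.0 - 41.255.255.255) -> 71.133.197.173
  40.32.0.0/12 (40.32.0.0 - 40.47.255.255) -> 71.133.197.149
  40.46.128.0/17 (40.46.128.0 - 40.46.255.255) -> 71.133.197.242
  40.46.192.0/20 (40.46.192.0 - 40.46.207.255) -> 71.133.197.63
More-specific entries that do NOT match:
  40.46.206.176/30 (40.46.206.176 - 40.46.206.179) does not contain 40.46.206.183
  56.46.206.128/26 (56.46.206.128 - 56.46.206.191) does not contain 40.46.206.183
  40.46.207.0/24 (40.46.207.0 - 40.46.207.255) does not contain 40.46.206.183
  40.110.206.0/24 (40.110.206.0 - 40.110.206.255) does not contain 40.46.206.183
  32.46.206.0/24 (32.46.206.0 - 32.46.206.255) does not contain 40.46.206.183
  40.46.204.0/23 (40.46.204.0 - 40.46.205.255) does not contain 40.46.206.183
  40.46.238.0/23 (40.46.238.0 - 40.46.239.255) does not contain 40.46.206.183
  40.46.232.0/21 (40.46.232.0 - 40.46.239.255) does not contain 40.46.206.183
  40.46.192.0/21 (40.46.192.0 - 40.46.199.255) does not contain 40.46.206.183
Longest matching prefix is /20 -> next hop 71.133.197.63.

71.133.197.63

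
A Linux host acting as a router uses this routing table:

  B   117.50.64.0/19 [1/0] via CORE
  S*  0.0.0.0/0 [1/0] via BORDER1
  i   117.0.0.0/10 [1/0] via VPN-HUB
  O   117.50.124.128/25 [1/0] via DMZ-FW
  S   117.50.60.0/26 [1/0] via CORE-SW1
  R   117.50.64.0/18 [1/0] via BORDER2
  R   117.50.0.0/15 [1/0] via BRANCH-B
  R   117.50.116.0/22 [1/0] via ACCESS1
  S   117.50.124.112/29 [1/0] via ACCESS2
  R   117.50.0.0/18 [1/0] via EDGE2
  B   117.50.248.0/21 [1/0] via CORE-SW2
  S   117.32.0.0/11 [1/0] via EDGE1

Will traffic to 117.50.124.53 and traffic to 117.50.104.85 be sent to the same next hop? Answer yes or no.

117.50.124.53: longest match 117.50.64.0/18 -> BORDER2
117.50.104.85: longest match 117.50.64.0/18 -> BORDER2

yes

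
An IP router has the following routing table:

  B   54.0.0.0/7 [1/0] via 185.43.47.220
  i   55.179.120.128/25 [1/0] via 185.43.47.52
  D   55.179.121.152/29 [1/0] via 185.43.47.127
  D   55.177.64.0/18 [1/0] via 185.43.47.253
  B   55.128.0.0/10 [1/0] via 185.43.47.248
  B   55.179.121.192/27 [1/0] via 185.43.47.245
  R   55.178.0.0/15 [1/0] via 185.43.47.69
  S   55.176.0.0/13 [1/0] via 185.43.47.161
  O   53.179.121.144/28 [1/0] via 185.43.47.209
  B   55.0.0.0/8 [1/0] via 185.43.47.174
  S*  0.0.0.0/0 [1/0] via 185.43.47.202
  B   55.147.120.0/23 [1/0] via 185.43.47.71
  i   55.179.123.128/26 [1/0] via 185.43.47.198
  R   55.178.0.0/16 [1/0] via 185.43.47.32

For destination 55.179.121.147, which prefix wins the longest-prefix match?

55.178.0.0/15

Entries matching 55.179.121.147:
  0.0.0.0/0 (default, matches everything)
  54.0.0.0/7 (54.0.0.0 - 55.255.255.255)
  55.0.0.0/8 (55.0.0.0 - 55.255.255.255)
  55.128.0.0/10 (55.128.0.0 - 55.191.255.255)
  55.176.0.0/13 (55.176.0.0 - 55.183.255.255)
  55.178.0.0/15 (55.178.0.0 - 55.179.255.255)
Most specific is 55.178.0.0/15.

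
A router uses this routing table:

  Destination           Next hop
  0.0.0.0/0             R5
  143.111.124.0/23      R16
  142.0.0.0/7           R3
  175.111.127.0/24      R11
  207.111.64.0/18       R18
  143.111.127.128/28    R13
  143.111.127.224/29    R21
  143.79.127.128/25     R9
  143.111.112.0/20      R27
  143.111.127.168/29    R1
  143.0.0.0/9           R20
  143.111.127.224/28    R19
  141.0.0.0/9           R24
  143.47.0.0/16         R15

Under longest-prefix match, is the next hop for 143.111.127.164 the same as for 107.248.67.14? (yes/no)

no

143.111.127.164: longest match 143.111.112.0/20 -> R27
107.248.67.14: longest match 0.0.0.0/0 -> R5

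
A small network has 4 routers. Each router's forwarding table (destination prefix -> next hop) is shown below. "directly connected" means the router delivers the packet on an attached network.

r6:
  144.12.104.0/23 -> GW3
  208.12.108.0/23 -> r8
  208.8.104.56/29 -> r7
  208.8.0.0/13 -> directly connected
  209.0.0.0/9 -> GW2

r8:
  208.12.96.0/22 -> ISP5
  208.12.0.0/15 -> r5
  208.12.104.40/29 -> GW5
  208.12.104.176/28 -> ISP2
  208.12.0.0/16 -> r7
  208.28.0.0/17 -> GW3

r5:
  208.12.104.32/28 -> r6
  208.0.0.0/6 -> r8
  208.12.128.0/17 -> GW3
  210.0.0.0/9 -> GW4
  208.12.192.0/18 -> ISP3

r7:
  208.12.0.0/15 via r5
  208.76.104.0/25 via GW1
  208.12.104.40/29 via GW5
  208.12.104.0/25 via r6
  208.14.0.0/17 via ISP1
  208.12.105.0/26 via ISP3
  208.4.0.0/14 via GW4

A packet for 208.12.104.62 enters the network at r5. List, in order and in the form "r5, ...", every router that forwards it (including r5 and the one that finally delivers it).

r5, r8, r7, r6

At r5: longest match for 208.12.104.62 is 208.0.0.0/6 -> r8
At r8: longest match for 208.12.104.62 is 208.12.0.0/16 -> r7
At r7: longest match for 208.12.104.62 is 208.12.104.0/25 -> r6
At r6: longest match for 208.12.104.62 is 208.8.0.0/13 -> directly connected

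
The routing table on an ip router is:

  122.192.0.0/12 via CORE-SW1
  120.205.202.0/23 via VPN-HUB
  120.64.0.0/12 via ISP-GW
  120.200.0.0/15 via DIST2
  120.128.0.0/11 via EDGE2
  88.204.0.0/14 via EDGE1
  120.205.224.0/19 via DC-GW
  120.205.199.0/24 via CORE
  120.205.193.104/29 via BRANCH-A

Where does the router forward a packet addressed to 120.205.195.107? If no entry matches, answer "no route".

no route

No entry's prefix contains 120.205.195.107; there is no default route.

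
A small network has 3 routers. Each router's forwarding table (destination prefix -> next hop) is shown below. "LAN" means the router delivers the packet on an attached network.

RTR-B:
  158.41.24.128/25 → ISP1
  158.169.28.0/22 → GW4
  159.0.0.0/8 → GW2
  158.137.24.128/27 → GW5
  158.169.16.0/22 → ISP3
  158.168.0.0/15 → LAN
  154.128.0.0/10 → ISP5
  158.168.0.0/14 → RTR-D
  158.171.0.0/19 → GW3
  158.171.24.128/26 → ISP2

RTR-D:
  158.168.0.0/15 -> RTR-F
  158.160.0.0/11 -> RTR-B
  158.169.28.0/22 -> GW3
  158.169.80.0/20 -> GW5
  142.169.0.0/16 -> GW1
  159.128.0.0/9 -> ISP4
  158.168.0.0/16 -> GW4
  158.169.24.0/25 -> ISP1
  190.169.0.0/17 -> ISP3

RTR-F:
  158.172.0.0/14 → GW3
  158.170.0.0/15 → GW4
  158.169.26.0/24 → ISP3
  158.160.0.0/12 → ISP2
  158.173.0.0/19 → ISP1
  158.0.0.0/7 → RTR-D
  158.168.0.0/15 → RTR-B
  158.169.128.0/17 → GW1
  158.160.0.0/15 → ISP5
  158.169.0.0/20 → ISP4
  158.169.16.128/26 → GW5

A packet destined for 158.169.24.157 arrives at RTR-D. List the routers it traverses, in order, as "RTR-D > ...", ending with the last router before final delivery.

At RTR-D: longest match for 158.169.24.157 is 158.168.0.0/15 -> RTR-F
At RTR-F: longest match for 158.169.24.157 is 158.168.0.0/15 -> RTR-B
At RTR-B: longest match for 158.169.24.157 is 158.168.0.0/15 -> LAN

RTR-D > RTR-F > RTR-B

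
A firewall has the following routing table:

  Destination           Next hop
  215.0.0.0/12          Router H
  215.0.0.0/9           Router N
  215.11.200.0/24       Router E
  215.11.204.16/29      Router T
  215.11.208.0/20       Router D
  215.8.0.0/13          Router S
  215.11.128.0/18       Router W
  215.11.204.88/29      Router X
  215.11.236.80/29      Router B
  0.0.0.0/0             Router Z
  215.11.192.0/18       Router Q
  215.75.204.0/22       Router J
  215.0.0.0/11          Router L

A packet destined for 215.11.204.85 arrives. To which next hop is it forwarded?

Router Q

Routes whose prefix contains 215.11.204.85:
  0.0.0.0/0 (default, matches everything) -> Router Z
  215.0.0.0/9 (215.0.0.0 - 215.127.255.255) -> Router N
  215.0.0.0/11 (215.0.0.0 - 215.31.255.255) -> Router L
  215.0.0.0/12 (215.0.0.0 - 215.15.255.255) -> Router H
  215.8.0.0/13 (215.8.0.0 - 215.15.255.255) -> Router S
  215.11.192.0/18 (215.11.192.0 - 215.11.255.255) -> Router Q
More-specific entries that do NOT match:
  215.11.204.16/29 (215.11.204.16 - 215.11.204.23) does not contain 215.11.204.85
  215.11.204.88/29 (215.11.204.88 - 215.11.204.95) does not contain 215.11.204.85
  215.11.236.80/29 (215.11.236.80 - 215.11.236.87) does not contain 215.11.204.85
  215.11.200.0/24 (215.11.200.0 - 215.11.200.255) does not contain 215.11.204.85
  215.75.204.0/22 (215.75.204.0 - 215.75.207.255) does not contain 215.11.204.85
  215.11.208.0/20 (215.11.208.0 - 215.11.223.255) does not contain 215.11.204.85
Longest matching prefix is /18 -> next hop Router Q.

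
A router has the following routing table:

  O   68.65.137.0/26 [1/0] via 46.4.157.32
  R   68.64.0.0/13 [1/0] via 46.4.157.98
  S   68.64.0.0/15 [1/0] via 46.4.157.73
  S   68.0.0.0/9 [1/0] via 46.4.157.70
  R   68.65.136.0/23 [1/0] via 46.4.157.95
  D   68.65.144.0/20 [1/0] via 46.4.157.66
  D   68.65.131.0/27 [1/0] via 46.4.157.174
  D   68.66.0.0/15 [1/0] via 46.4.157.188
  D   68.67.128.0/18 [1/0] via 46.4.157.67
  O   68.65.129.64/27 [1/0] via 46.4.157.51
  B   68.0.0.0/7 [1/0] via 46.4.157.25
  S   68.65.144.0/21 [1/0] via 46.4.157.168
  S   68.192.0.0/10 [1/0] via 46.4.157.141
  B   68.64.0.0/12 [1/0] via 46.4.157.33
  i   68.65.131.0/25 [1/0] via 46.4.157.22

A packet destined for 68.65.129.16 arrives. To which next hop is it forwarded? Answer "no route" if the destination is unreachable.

Routes whose prefix contains 68.65.129.16:
  68.0.0.0/7 (68.0.0.0 - 69.255.255.255) -> 46.4.157.25
  68.0.0.0/9 (68.0.0.0 - 68.127.255.255) -> 46.4.157.70
  68.64.0.0/12 (68.64.0.0 - 68.79.255.255) -> 46.4.157.33
  68.64.0.0/13 (68.64.0.0 - 68.71.255.255) -> 46.4.157.98
  68.64.0.0/15 (68.64.0.0 - 68.65.255.255) -> 46.4.157.73
More-specific entries that do NOT match:
  68.65.131.0/27 (68.65.131.0 - 68.65.131.31) does not contain 68.65.129.16
  68.65.129.64/27 (68.65.129.64 - 68.65.129.95) does not contain 68.65.129.16
  68.65.137.0/26 (68.65.137.0 - 68.65.137.63) does not contain 68.65.129.16
  68.65.131.0/25 (68.65.131.0 - 68.65.131.127) does not contain 68.65.129.16
  68.65.136.0/23 (68.65.136.0 - 68.65.137.255) does not contain 68.65.129.16
  68.65.144.0/21 (68.65.144.0 - 68.65.151.255) does not contain 68.65.129.16
  68.65.144.0/20 (68.65.144.0 - 68.65.159.255) does not contain 68.65.129.16
  68.67.128.0/18 (68.67.128.0 - 68.67.191.255) does not contain 68.65.129.16
Longest matching prefix is /15 -> next hop 46.4.157.73.

46.4.157.73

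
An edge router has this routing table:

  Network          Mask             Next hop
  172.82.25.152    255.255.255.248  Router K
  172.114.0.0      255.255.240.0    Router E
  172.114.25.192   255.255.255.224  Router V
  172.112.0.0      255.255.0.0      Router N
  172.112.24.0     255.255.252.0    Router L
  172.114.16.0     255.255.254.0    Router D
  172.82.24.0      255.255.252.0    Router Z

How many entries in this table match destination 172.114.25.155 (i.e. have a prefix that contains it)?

No listed prefix contains 172.114.25.155.
Total matching entries: 0.

0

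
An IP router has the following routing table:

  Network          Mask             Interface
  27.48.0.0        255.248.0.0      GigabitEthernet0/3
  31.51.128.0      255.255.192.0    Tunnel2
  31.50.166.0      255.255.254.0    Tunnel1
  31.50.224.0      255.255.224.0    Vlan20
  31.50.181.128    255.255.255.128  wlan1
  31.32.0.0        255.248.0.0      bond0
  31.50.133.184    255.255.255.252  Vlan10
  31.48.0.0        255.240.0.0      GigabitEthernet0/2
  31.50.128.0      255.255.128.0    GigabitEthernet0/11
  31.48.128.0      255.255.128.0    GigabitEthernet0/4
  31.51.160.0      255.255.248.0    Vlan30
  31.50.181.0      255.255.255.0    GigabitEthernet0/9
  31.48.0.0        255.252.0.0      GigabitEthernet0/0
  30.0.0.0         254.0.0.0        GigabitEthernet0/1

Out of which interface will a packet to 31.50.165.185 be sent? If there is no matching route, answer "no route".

GigabitEthernet0/11

Routes whose prefix contains 31.50.165.185:
  30.0.0.0/7 (30.0.0.0 - 31.255.255.255) -> GigabitEthernet0/1
  31.48.0.0/12 (31.48.0.0 - 31.63.255.255) -> GigabitEthernet0/2
  31.48.0.0/14 (31.48.0.0 - 31.51.255.255) -> GigabitEthernet0/0
  31.50.128.0/17 (31.50.128.0 - 31.50.255.255) -> GigabitEthernet0/11
More-specific entries that do NOT match:
  31.50.133.184/30 (31.50.133.184 - 31.50.133.187) does not contain 31.50.165.185
  31.50.181.128/25 (31.50.181.128 - 31.50.181.255) does not contain 31.50.165.185
  31.50.181.0/24 (31.50.181.0 - 31.50.181.255) does not contain 31.50.165.185
  31.50.166.0/23 (31.50.166.0 - 31.50.167.255) does not contain 31.50.165.185
  31.51.160.0/21 (31.51.160.0 - 31.51.167.255) does not contain 31.50.165.185
  31.50.224.0/19 (31.50.224.0 - 31.50.255.255) does not contain 31.50.165.185
  31.51.128.0/18 (31.51.128.0 - 31.51.191.255) does not contain 31.50.165.185
Longest matching prefix is /17 -> interface GigabitEthernet0/11.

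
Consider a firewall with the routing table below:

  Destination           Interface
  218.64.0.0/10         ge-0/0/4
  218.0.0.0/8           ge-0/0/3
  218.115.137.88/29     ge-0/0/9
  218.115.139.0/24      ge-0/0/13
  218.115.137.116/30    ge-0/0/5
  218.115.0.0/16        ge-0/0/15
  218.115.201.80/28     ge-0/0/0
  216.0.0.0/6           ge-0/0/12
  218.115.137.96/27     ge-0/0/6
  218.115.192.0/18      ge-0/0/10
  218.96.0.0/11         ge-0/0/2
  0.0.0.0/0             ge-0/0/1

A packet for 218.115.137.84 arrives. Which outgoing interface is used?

Routes whose prefix contains 218.115.137.84:
  0.0.0.0/0 (default, matches everything) -> ge-0/0/1
  216.0.0.0/6 (216.0.0.0 - 219.255.255.255) -> ge-0/0/12
  218.0.0.0/8 (218.0.0.0 - 218.255.255.255) -> ge-0/0/3
  218.64.0.0/10 (218.64.0.0 - 218.127.255.255) -> ge-0/0/4
  218.96.0.0/11 (218.96.0.0 - 218.127.255.255) -> ge-0/0/2
  218.115.0.0/16 (218.115.0.0 - 218.115.255.255) -> ge-0/0/15
More-specific entries that do NOT match:
  218.115.137.116/30 (218.115.137.116 - 218.115.137.119) does not contain 218.115.137.84
  218.115.137.88/29 (218.115.137.88 - 218.115.137.95) does not contain 218.115.137.84
  218.115.201.80/28 (218.115.201.80 - 218.115.201.95) does not contain 218.115.137.84
  218.115.137.96/27 (218.115.137.96 - 218.115.137.127) does not contain 218.115.137.84
  218.115.139.0/24 (218.115.139.0 - 218.115.139.255) does not contain 218.115.137.84
  218.115.192.0/18 (218.115.192.0 - 218.115.255.255) does not contain 218.115.137.84
Longest matching prefix is /16 -> interface ge-0/0/15.

ge-0/0/15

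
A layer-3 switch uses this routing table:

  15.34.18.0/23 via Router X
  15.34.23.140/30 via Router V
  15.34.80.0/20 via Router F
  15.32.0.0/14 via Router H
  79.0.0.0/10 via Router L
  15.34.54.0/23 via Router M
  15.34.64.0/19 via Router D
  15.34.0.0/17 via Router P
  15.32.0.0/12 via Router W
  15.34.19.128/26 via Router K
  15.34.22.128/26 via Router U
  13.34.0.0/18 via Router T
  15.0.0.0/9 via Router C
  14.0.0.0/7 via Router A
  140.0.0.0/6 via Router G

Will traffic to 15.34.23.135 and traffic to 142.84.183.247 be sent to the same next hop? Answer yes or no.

no

15.34.23.135: longest match 15.34.0.0/17 -> Router P
142.84.183.247: longest match 140.0.0.0/6 -> Router G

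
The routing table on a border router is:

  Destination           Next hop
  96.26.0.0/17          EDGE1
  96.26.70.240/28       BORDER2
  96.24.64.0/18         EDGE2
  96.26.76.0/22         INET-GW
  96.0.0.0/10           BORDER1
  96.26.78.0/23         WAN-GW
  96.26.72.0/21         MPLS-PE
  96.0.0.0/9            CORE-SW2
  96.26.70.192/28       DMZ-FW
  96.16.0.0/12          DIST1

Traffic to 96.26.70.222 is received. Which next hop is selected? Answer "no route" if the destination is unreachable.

Routes whose prefix contains 96.26.70.222:
  96.0.0.0/9 (96.0.0.0 - 96.127.255.255) -> CORE-SW2
  96.0.0.0/10 (96.0.0.0 - 96.63.255.255) -> BORDER1
  96.16.0.0/12 (96.16.0.0 - 96.31.255.255) -> DIST1
  96.26.0.0/17 (96.26.0.0 - 96.26.127.255) -> EDGE1
More-specific entries that do NOT match:
  96.26.70.240/28 (96.26.70.240 - 96.26.70.255) does not contain 96.26.70.222
  96.26.70.192/28 (96.26.70.192 - 96.26.70.207) does not contain 96.26.70.222
  96.26.78.0/23 (96.26.78.0 - 96.26.79.255) does not contain 96.26.70.222
  96.26.76.0/22 (96.26.76.0 - 96.26.79.255) does not contain 96.26.70.222
  96.26.72.0/21 (96.26.72.0 - 96.26.79.255) does not contain 96.26.70.222
  96.24.64.0/18 (96.24.64.0 - 96.24.127.255) does not contain 96.26.70.222
Longest matching prefix is /17 -> next hop EDGE1.

EDGE1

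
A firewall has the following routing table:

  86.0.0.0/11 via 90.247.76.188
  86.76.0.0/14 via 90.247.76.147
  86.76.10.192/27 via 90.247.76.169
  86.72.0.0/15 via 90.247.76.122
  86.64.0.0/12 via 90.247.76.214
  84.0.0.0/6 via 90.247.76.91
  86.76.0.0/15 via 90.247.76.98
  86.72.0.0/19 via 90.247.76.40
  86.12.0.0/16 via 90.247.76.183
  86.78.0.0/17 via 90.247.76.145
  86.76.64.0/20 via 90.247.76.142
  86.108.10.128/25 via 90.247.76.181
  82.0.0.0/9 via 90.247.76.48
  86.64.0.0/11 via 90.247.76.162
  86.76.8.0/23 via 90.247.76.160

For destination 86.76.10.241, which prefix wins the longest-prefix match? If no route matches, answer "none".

86.76.0.0/15

Entries matching 86.76.10.241:
  84.0.0.0/6 (84.0.0.0 - 87.255.255.255)
  86.64.0.0/11 (86.64.0.0 - 86.95.255.255)
  86.64.0.0/12 (86.64.0.0 - 86.79.255.255)
  86.76.0.0/14 (86.76.0.0 - 86.79.255.255)
  86.76.0.0/15 (86.76.0.0 - 86.77.255.255)
Most specific is 86.76.0.0/15.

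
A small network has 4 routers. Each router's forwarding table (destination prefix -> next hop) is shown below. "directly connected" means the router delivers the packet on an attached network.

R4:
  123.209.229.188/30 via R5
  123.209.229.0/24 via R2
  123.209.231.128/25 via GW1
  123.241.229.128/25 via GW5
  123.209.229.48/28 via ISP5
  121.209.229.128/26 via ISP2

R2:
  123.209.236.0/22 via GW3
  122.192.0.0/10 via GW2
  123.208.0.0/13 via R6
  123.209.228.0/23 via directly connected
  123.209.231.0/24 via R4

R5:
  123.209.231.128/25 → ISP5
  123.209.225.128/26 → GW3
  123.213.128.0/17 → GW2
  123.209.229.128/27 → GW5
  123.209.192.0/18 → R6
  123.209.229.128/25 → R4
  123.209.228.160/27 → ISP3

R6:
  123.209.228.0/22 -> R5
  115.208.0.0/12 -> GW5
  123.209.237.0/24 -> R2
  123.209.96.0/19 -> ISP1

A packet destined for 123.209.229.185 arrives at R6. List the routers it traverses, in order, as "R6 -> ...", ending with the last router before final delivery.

At R6: longest match for 123.209.229.185 is 123.209.228.0/22 -> R5
At R5: longest match for 123.209.229.185 is 123.209.229.128/25 -> R4
At R4: longest match for 123.209.229.185 is 123.209.229.0/24 -> R2
At R2: longest match for 123.209.229.185 is 123.209.228.0/23 -> directly connected

R6 -> R5 -> R4 -> R2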